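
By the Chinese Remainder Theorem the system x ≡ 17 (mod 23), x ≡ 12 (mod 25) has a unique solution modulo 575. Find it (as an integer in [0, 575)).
x ≡ 362 (mod 575); the representative in [0, 575) is 362

The moduli 23, 25 are pairwise coprime, so by the CRT there is a unique solution mod 23·25 = 575.
Solve by successive substitution. Start with x ≡ 17 (mod 23).
  Combine with x ≡ 12 (mod 25): write x = 17 + 23·t and require 17 + 23·t ≡ 12 (mod 25), i.e. 23·t ≡ 12 − 17 ≡ 20 (mod 25). Since 23^(−1) ≡ 12 (mod 25), t ≡ 12·20 ≡ 15 (mod 25). So x ≡ 17 + 23·15 = 362 (mod 575).
Unique solution in [0, 575): x = 362.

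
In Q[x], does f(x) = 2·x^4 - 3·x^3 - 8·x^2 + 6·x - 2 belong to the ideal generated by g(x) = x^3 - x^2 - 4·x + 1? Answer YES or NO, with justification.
NO

In Q[x] the ideal (g) consists of all multiples of g, so f ∈ (g) iff g | f, i.e. iff the remainder of f on division by g is 0. Divide f by g (g is monic, so eliminate the leading term of the running remainder at each step):
  leading term 2·x^4: subtract (2·x)·g(x) = 2·x^4 - 2·x^3 - 8·x^2 + 2·x, leaving -x^3 + 4·x - 2
  leading term -x^3: subtract (-1)·g(x) = -x^3 + x^2 + 4·x - 1, leaving -x^2 - 1
The remainder r(x) = -x^2 - 1 ≠ 0 (and deg r < deg g), so g ∤ f, i.e. f ∉ (g).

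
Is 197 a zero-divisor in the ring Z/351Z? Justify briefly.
gcd(197, 351) = 1, so 197 is a unit in Z/351Z (it has a multiplicative inverse). A unit cannot be a zero-divisor: if 197·b ≡ 0 then multiplying both sides by 197^(−1) gives b ≡ 0. So 197 is not a zero-divisor.

Final answer: NO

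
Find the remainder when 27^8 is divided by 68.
Use repeated squaring. Binary(8) = 1000. Walk through the bits of the exponent 8 left-to-right: at each bit after the leading one, square the running value, then multiply by 27 if the bit is 1 (always reducing mod 68):
  bit 1 = 1 (leading): start with 27.
  bit 2 = 0: square 27^2 = 729 ≡ 49 (mod 68).
  bit 3 = 0: square 49^2 = 2401 ≡ 21 (mod 68).
  bit 4 = 0: square 21^2 = 441 ≡ 33 (mod 68).
Final value: 27^8 ≡ 33 (mod 68).

Final answer: 33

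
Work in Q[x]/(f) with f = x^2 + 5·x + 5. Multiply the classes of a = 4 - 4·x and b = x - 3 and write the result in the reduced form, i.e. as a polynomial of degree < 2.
First multiply in Q[x] without reducing: a · b = -4·x^2 + 16·x - 12. Now divide by f(x) = x^2 + 5·x + 5, eliminating the leading term at each step:
  leading term -4·x^2: subtract (-4)·f(x) = -4·x^2 - 20·x - 20, leaving 36·x + 8
The degree is now < 2, so this is the remainder. Hence a · b ≡ 36·x + 8 in Q[x]/(f).

Final answer: a · b ≡ 36·x + 8 (mod f(x))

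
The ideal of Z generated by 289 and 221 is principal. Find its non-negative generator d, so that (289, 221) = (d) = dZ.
(289, 221) = (17); d = 17

In the PID Z, (a, b) is generated by gcd(a, b). Compute gcd(289, 221) with the extended Euclidean algorithm, tracking rows (r, s, t) with s·289 + t·221 = r:
  row A: (289, 1, 0)   [1·289 + 0·221 = 289]
  row B: (221, 0, 1)   [0·289 + 1·221 = 221]
  289 = 1·221 + 68   → row C = row A − 1·row B = (68, 1, −1)   [check: 1·289 − 1·221 = 68]
  221 = 3·68 + 17   → row D = row B − 3·row C = (17, −3, 4)   [check: −3·289 + 4·221 = 17]
  68 = 4·17 + 0   → remainder 0, stop. gcd = 17 (last nonzero row D).
So gcd(289, 221) = 17, with Bézout identity −3·289 + 4·221 = 17. Containment (⊇): the Bézout identity exhibits 17 as an element of (289, 221), giving (17) ⊆ (289, 221). Containment (⊆): since 17 | 289 and 17 | 221 (289 = 17·17, 221 = 17·13), every Z-linear combination of 289 and 221 is divisible by 17, so (289, 221) ⊆ (17). Therefore (289, 221) = (17), d = 17.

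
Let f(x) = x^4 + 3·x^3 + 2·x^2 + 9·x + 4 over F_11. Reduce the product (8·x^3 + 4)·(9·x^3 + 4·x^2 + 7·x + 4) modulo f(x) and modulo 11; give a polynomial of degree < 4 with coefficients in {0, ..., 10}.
Multiply as integer polynomials: a · b = 72·x^6 + 32·x^5 + 56·x^4 + 68·x^3 + 16·x^2 + 28·x + 16. Reducing coefficients mod 11: a · b ≡ 6·x^6 + 10·x^5 + x^4 + 2·x^3 + 5·x^2 + 6·x + 5. Now divide by f(x) = x^4 + 3·x^3 + 2·x^2 + 9·x + 4 in F_11[x], eliminating the leading term at each step:
  leading term 6·x^6: subtract (6·x^2)·f(x) = 6·x^6 + 7·x^5 + x^4 + 10·x^3 + 2·x^2, leaving 3·x^5 + 3·x^3 + 3·x^2 + 6·x + 5 (coefficients mod 11)
  leading term 3·x^5: subtract (3·x)·f(x) = 3·x^5 + 9·x^4 + 6·x^3 + 5·x^2 + x, leaving 2·x^4 + 8·x^3 + 9·x^2 + 5·x + 5 (coefficients mod 11)
  leading term 2·x^4: subtract (2)·f(x) = 2·x^4 + 6·x^3 + 4·x^2 + 7·x + 8, leaving 2·x^3 + 5·x^2 + 9·x + 8 (coefficients mod 11)
The degree is now < 4, so this is the remainder. Hence a · b ≡ 2·x^3 + 5·x^2 + 9·x + 8 in F_11[x]/(f).

Final answer: a · b ≡ 2·x^3 + 5·x^2 + 9·x + 8 (mod f(x))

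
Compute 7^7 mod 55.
28

Use repeated squaring. Binary(7) = 111. Walk through the bits of the exponent 7 left-to-right: at each bit after the leading one, square the running value, then multiply by 7 if the bit is 1 (always reducing mod 55):
  bit 1 = 1 (leading): start with 7.
  bit 2 = 1: square 7^2 = 49; bit is 1, so multiply 49·7 = 343 ≡ 13 (mod 55).
  bit 3 = 1: square 13^2 = 169 ≡ 4; bit is 1, so multiply 4·7 = 28 (mod 55).
Final value: 7^7 ≡ 28 (mod 55).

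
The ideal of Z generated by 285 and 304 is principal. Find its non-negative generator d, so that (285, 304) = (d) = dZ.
(285, 304) = (19); d = 19

In the PID Z, (a, b) is generated by gcd(a, b). Compute gcd(304, 285) with the extended Euclidean algorithm, tracking rows (r, s, t) with s·304 + t·285 = r:
  row A: (304, 1, 0)   [1·304 + 0·285 = 304]
  row B: (285, 0, 1)   [0·304 + 1·285 = 285]
  304 = 1·285 + 19   → row C = row A − 1·row B = (19, 1, −1)   [check: 1·304 − 1·285 = 19]
  285 = 15·19 + 0   → remainder 0, stop. gcd = 19 (last nonzero row C).
So gcd(285, 304) = 19, with Bézout identity 1·304 − 1·285 = 19. Containment (⊇): the Bézout identity exhibits 19 as an element of (285, 304), giving (19) ⊆ (285, 304). Containment (⊆): since 19 | 285 and 19 | 304 (285 = 19·15, 304 = 19·16), every Z-linear combination of 285 and 304 is divisible by 19, so (285, 304) ⊆ (19). Therefore (285, 304) = (19), d = 19.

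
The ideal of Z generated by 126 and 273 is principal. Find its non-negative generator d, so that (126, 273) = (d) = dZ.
(126, 273) = (21); d = 21

In the PID Z, (a, b) is generated by gcd(a, b). Compute gcd(273, 126) with the extended Euclidean algorithm, tracking rows (r, s, t) with s·273 + t·126 = r:
  row A: (273, 1, 0)   [1·273 + 0·126 = 273]
  row B: (126, 0, 1)   [0·273 + 1·126 = 126]
  273 = 2·126 + 21   → row C = row A − 2·row B = (21, 1, −2)   [check: 1·273 − 2·126 = 21]
  126 = 6·21 + 0   → remainder 0, stop. gcd = 21 (last nonzero row C).
So gcd(126, 273) = 21, with Bézout identity 1·273 − 2·126 = 21. Containment (⊇): the Bézout identity exhibits 21 as an element of (126, 273), giving (21) ⊆ (126, 273). Containment (⊆): since 21 | 126 and 21 | 273 (126 = 21·6, 273 = 21·13), every Z-linear combination of 126 and 273 is divisible by 21, so (126, 273) ⊆ (21). Therefore (126, 273) = (21), d = 21.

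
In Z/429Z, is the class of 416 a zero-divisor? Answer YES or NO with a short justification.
YES

gcd(416, 429) = 13 > 1, so 416 is not a unit in Z/429Z. In Z/nZ every nonzero non-unit is a zero-divisor: explicitly, take b = 429/gcd = 33 ≠ 0 (mod 429); then 416·33 = 13728 = 32·429, i.e. 416·33 ≡ 0 (mod 429). So 416 is a zero-divisor.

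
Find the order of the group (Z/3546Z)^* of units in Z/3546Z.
(Z/3546Z)^* consists of the classes a with gcd(a, 3546) = 1, so its order is φ(3546). φ is multiplicative, with φ(p^e) = p^e − p^(e−1). Factorise 3546 = 2 · 3^2 · 197. Then
  φ(3546) = (2 − 1) · (3^2 − 3^1) · (197 − 1) = 1 · 6 · 196 = 1176.
Thus |(Z/3546Z)^*| = 1176.

Final answer: |(Z/3546Z)^*| = 1176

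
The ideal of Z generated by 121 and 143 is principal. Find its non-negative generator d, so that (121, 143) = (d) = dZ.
(121, 143) = (11); d = 11

In the PID Z, (a, b) is generated by gcd(a, b). Compute gcd(143, 121) with the extended Euclidean algorithm, tracking rows (r, s, t) with s·143 + t·121 = r:
  row A: (143, 1, 0)   [1·143 + 0·121 = 143]
  row B: (121, 0, 1)   [0·143 + 1·121 = 121]
  143 = 1·121 + 22   → row C = row A − 1·row B = (22, 1, −1)   [check: 1·143 − 1·121 = 22]
  121 = 5·22 + 11   → row D = row B − 5·row C = (11, −5, 6)   [check: −5·143 + 6·121 = 11]
  22 = 2·11 + 0   → remainder 0, stop. gcd = 11 (last nonzero row D).
So gcd(121, 143) = 11, with Bézout identity −5·143 + 6·121 = 11. Containment (⊇): the Bézout identity exhibits 11 as an element of (121, 143), giving (11) ⊆ (121, 143). Containment (⊆): since 11 | 121 and 11 | 143 (121 = 11·11, 143 = 11·13), every Z-linear combination of 121 and 143 is divisible by 11, so (121, 143) ⊆ (11). Therefore (121, 143) = (11), d = 11.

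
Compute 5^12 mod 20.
Use repeated squaring. Binary(12) = 1100. Walk through the bits of the exponent 12 left-to-right: at each bit after the leading one, square the running value, then multiply by 5 if the bit is 1 (always reducing mod 20):
  bit 1 = 1 (leading): start with 5.
  bit 2 = 1: square 5^2 = 25 ≡ 5; bit is 1, so multiply 5·5 = 25 ≡ 5 (mod 20).
  bit 3 = 0: square 5^2 = 25 ≡ 5 (mod 20).
  bit 4 = 0: square 5^2 = 25 ≡ 5 (mod 20).
Final value: 5^12 ≡ 5 (mod 20).

Final answer: 5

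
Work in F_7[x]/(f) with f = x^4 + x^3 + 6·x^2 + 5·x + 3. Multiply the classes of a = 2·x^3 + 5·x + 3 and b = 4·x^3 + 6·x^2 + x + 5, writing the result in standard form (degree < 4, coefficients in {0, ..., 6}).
Multiply as integer polynomials: a · b = 8·x^6 + 12·x^5 + 22·x^4 + 52·x^3 + 23·x^2 + 28·x + 15. Reducing coefficients mod 7: a · b ≡ x^6 + 5·x^5 + x^4 + 3·x^3 + 2·x^2 + 1. Now divide by f(x) = x^4 + x^3 + 6·x^2 + 5·x + 3 in F_7[x], eliminating the leading term at each step:
  leading term x^6: subtract (x^2)·f(x) = x^6 + x^5 + 6·x^4 + 5·x^3 + 3·x^2, leaving 4·x^5 + 2·x^4 + 5·x^3 + 6·x^2 + 1 (coefficients mod 7)
  leading term 4·x^5: subtract (4·x)·f(x) = 4·x^5 + 4·x^4 + 3·x^3 + 6·x^2 + 5·x, leaving 5·x^4 + 2·x^3 + 2·x + 1 (coefficients mod 7)
  leading term 5·x^4: subtract (5)·f(x) = 5·x^4 + 5·x^3 + 2·x^2 + 4·x + 1, leaving 4·x^3 + 5·x^2 + 5·x (coefficients mod 7)
The degree is now < 4, so this is the remainder. Hence a · b ≡ 4·x^3 + 5·x^2 + 5·x in F_7[x]/(f).

Final answer: a · b ≡ 4·x^3 + 5·x^2 + 5·x (mod f(x))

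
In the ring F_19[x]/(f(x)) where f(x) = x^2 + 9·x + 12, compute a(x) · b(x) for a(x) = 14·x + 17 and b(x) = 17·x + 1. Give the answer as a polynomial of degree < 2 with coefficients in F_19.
Multiply as integer polynomials: a · b = 238·x^2 + 303·x + 17. Reducing coefficients mod 19: a · b ≡ 10·x^2 + 18·x + 17. Now divide by f(x) = x^2 + 9·x + 12 in F_19[x], eliminating the leading term at each step:
  leading term 10·x^2: subtract (10)·f(x) = 10·x^2 + 14·x + 6, leaving 4·x + 11 (coefficients mod 19)
The degree is now < 2, so this is the remainder. Hence a · b ≡ 4·x + 11 in F_19[x]/(f).

Final answer: a · b ≡ 4·x + 11 (mod f(x))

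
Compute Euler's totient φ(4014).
φ(4014) = 1332

φ is multiplicative, with φ(p^e) = p^e − p^(e−1). Factorise 4014 = 2 · 3^2 · 223. Then
  φ(4014) = (2 − 1) · (3^2 − 3^1) · (223 − 1) = 1 · 6 · 222 = 1332.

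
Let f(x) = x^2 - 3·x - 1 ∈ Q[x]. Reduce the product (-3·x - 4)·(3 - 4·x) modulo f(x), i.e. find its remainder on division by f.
a · b ≡ 43·x (mod f(x))

First multiply in Q[x] without reducing: a · b = 12·x^2 + 7·x - 12. Now divide by f(x) = x^2 - 3·x - 1, eliminating the leading term at each step:
  leading term 12·x^2: subtract (12)·f(x) = 12·x^2 - 36·x - 12, leaving 43·x
The degree is now < 2, so this is the remainder. Hence a · b ≡ 43·x in Q[x]/(f).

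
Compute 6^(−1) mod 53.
Apply the extended Euclidean algorithm to (53, 6), tracking rows (r, s, t) with s·53 + t·6 = r. Each division r_prev = q·r_cur + r_new produces the new row as (previous row) − q·(current row):
  row A: (53, 1, 0)   [1·53 + 0·6 = 53]
  row B: (6, 0, 1)   [0·53 + 1·6 = 6]
  53 = 8·6 + 5   → row C = row A − 8·row B = (5, 1, −8)   [check: 1·53 − 8·6 = 5]
  6 = 1·5 + 1   → row D = row B − 1·row C = (1, −1, 9)   [check: −1·53 + 9·6 = 1]
  5 = 5·1 + 0   → remainder 0, stop. gcd = 1 (last nonzero row D).
The gcd is 1, so 6 is invertible mod 53. The last nonzero row gives −1·53 + 9·6 = 1, so t = 9. So 6^(−1) ≡ 9 (mod 53). Verify: 6 · 9 = 54 ≡ 1 (mod 53). ✓

Final answer: 6^(−1) ≡ 9 (mod 53)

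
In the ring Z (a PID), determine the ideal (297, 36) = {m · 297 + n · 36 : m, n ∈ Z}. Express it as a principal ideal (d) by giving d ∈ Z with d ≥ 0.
In the PID Z, (a, b) is generated by gcd(a, b). Compute gcd(297, 36) with the extended Euclidean algorithm, tracking rows (r, s, t) with s·297 + t·36 = r:
  row A: (297, 1, 0)   [1·297 + 0·36 = 297]
  row B: (36, 0, 1)   [0·297 + 1·36 = 36]
  297 = 8·36 + 9   → row C = row A − 8·row B = (9, 1, −8)   [check: 1·297 − 8·36 = 9]
  36 = 4·9 + 0   → remainder 0, stop. gcd = 9 (last nonzero row C).
So gcd(297, 36) = 9, with Bézout identity 1·297 − 8·36 = 9. Containment (⊇): the Bézout identity exhibits 9 as an element of (297, 36), giving (9) ⊆ (297, 36). Containment (⊆): since 9 | 297 and 9 | 36 (297 = 9·33, 36 = 9·4), every Z-linear combination of 297 and 36 is divisible by 9, so (297, 36) ⊆ (9). Therefore (297, 36) = (9), d = 9.

Final answer: (297, 36) = (9); d = 9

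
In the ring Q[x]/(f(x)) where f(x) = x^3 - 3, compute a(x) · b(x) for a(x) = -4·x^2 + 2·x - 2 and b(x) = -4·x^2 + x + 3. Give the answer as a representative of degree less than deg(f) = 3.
a · b ≡ -2·x^2 + 52·x - 42 (mod f(x))

First multiply in Q[x] without reducing: a · b = 16·x^4 - 12·x^3 - 2·x^2 + 4·x - 6. Now divide by f(x) = x^3 - 3, eliminating the leading term at each step:
  leading term 16·x^4: subtract (16·x)·f(x) = 16·x^4 - 48·x, leaving -12·x^3 - 2·x^2 + 52·x - 6
  leading term -12·x^3: subtract (-12)·f(x) = 36 - 12·x^3, leaving -2·x^2 + 52·x - 42
The degree is now < 3, so this is the remainder. Hence a · b ≡ -2·x^2 + 52·x - 42 in Q[x]/(f).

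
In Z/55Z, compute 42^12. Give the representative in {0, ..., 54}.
Use repeated squaring. Binary(12) = 1100. Walk through the bits of the exponent 12 left-to-right: at each bit after the leading one, square the running value, then multiply by 42 if the bit is 1 (always reducing mod 55):
  bit 1 = 1 (leading): start with 42.
  bit 2 = 1: square 42^2 = 1764 ≡ 4; bit is 1, so multiply 4·42 = 168 ≡ 3 (mod 55).
  bit 3 = 0: square 3^2 = 9 (mod 55).
  bit 4 = 0: square 9^2 = 81 ≡ 26 (mod 55).
Final value: 42^12 ≡ 26 (mod 55).

Final answer: 26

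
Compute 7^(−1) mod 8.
7^(−1) ≡ 7 (mod 8)

Apply the extended Euclidean algorithm to (8, 7), tracking rows (r, s, t) with s·8 + t·7 = r. Each division r_prev = q·r_cur + r_new produces the new row as (previous row) − q·(current row):
  row A: (8, 1, 0)   [1·8 + 0·7 = 8]
  row B: (7, 0, 1)   [0·8 + 1·7 = 7]
  8 = 1·7 + 1   → row C = row A − 1·row B = (1, 1, −1)   [check: 1·8 − 1·7 = 1]
  7 = 7·1 + 0   → remainder 0, stop. gcd = 1 (last nonzero row C).
The gcd is 1, so 7 is invertible mod 8. The last nonzero row gives 1·8 − 1·7 = 1, so t = −1. So 7^(−1) ≡ −1 ≡ 7 (mod 8). Verify: 7 · 7 = 49 ≡ 1 (mod 8). ✓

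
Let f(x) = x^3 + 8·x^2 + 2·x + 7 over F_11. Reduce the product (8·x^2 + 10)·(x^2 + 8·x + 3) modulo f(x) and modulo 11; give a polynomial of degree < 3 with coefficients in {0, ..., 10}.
Multiply as integer polynomials: a · b = 8·x^4 + 64·x^3 + 34·x^2 + 80·x + 30. Reducing coefficients mod 11: a · b ≡ 8·x^4 + 9·x^3 + x^2 + 3·x + 8. Now divide by f(x) = x^3 + 8·x^2 + 2·x + 7 in F_11[x], eliminating the leading term at each step:
  leading term 8·x^4: subtract (8·x)·f(x) = 8·x^4 + 9·x^3 + 5·x^2 + x, leaving 7·x^2 + 2·x + 8 (coefficients mod 11)
The degree is now < 3, so this is the remainder. Hence a · b ≡ 7·x^2 + 2·x + 8 in F_11[x]/(f).

Final answer: a · b ≡ 7·x^2 + 2·x + 8 (mod f(x))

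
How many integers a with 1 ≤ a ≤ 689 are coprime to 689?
624

The number of a ∈ {1, ..., 689} with gcd(a, 689) = 1 is by definition Euler's totient φ(689). φ is multiplicative, with φ(p^e) = p^e − p^(e−1). Factorise 689 = 13 · 53. Then
  φ(689) = (13 − 1) · (53 − 1) = 12 · 52 = 624.
So there are 624 such integers.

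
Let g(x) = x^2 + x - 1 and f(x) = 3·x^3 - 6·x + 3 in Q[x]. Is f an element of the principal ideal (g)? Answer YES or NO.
In Q[x] the ideal (g) consists of all multiples of g, so f ∈ (g) iff g | f, i.e. iff the remainder of f on division by g is 0. Divide f by g (g is monic, so eliminate the leading term of the running remainder at each step):
  leading term 3·x^3: subtract (3·x)·g(x) = 3·x^3 + 3·x^2 - 3·x, leaving -3·x^2 - 3·x + 3
  leading term -3·x^2: subtract (-3)·g(x) = -3·x^2 - 3·x + 3, leaving 0
The remainder is 0, so f(x) = g(x) · h(x) with h(x) = 3·x - 3. Hence g | f, i.e. f ∈ (g).

Final answer: YES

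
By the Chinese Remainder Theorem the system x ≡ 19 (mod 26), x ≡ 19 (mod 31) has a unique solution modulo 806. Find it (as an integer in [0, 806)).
The moduli 26, 31 are pairwise coprime, so by the CRT there is a unique solution mod 26·31 = 806.
Solve by successive substitution. Start with x ≡ 19 (mod 26).
  Combine with x ≡ 19 (mod 31): write x = 19 + 26·t and require 19 + 26·t ≡ 19 (mod 31), i.e. 26·t ≡ 19 − 19 ≡ 0 (mod 31). Since 26^(−1) ≡ 6 (mod 31), t ≡ 6·0 ≡ 0 (mod 31). So x ≡ 19 + 26·0 = 19 (mod 806).
Unique solution in [0, 806): x = 19.

Final answer: x ≡ 19 (mod 806); the representative in [0, 806) is 19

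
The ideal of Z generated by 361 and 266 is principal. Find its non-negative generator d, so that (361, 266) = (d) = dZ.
(361, 266) = (19); d = 19

In the PID Z, (a, b) is generated by gcd(a, b). Compute gcd(361, 266) with the extended Euclidean algorithm, tracking rows (r, s, t) with s·361 + t·266 = r:
  row A: (361, 1, 0)   [1·361 + 0·266 = 361]
  row B: (266, 0, 1)   [0·361 + 1·266 = 266]
  361 = 1·266 + 95   → row C = row A − 1·row B = (95, 1, −1)   [check: 1·361 − 1·266 = 95]
  266 = 2·95 + 76   → row D = row B − 2·row C = (76, −2, 3)   [check: −2·361 + 3·266 = 76]
  95 = 1·76 + 19   → row E = row C − 1·row D = (19, 3, −4)   [check: 3·361 − 4·266 = 19]
  76 = 4·19 + 0   → remainder 0, stop. gcd = 19 (last nonzero row E).
So gcd(361, 266) = 19, with Bézout identity 3·361 − 4·266 = 19. Containment (⊇): the Bézout identity exhibits 19 as an element of (361, 266), giving (19) ⊆ (361, 266). Containment (⊆): since 19 | 361 and 19 | 266 (361 = 19·19, 266 = 19·14), every Z-linear combination of 361 and 266 is divisible by 19, so (361, 266) ⊆ (19). Therefore (361, 266) = (19), d = 19.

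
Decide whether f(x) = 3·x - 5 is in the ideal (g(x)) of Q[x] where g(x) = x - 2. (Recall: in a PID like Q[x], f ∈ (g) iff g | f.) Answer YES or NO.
In Q[x] the ideal (g) consists of all multiples of g, so f ∈ (g) iff g | f, i.e. iff the remainder of f on division by g is 0. Divide f by g (g is monic, so eliminate the leading term of the running remainder at each step):
  leading term 3·x: subtract (3)·g(x) = 3·x - 6, leaving 1
The remainder r(x) = 1 ≠ 0 (and deg r < deg g), so g ∤ f, i.e. f ∉ (g).

Final answer: NO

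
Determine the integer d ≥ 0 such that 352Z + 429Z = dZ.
(352, 429) = (11); d = 11

In the PID Z, (a, b) is generated by gcd(a, b). Compute gcd(429, 352) with the extended Euclidean algorithm, tracking rows (r, s, t) with s·429 + t·352 = r:
  row A: (429, 1, 0)   [1·429 + 0·352 = 429]
  row B: (352, 0, 1)   [0·429 + 1·352 = 352]
  429 = 1·352 + 77   → row C = row A − 1·row B = (77, 1, −1)   [check: 1·429 − 1·352 = 77]
  352 = 4·77 + 44   → row D = row B − 4·row C = (44, −4, 5)   [check: −4·429 + 5·352 = 44]
  77 = 1·44 + 33   → row E = row C − 1·row D = (33, 5, −6)   [check: 5·429 − 6·352 = 33]
  44 = 1·33 + 11   → row F = row D − 1·row E = (11, −9, 11)   [check: −9·429 + 11·352 = 11]
  33 = 3·11 + 0   → remainder 0, stop. gcd = 11 (last nonzero row F).
So gcd(352, 429) = 11, with Bézout identity −9·429 + 11·352 = 11. Containment (⊇): the Bézout identity exhibits 11 as an element of (352, 429), giving (11) ⊆ (352, 429). Containment (⊆): since 11 | 352 and 11 | 429 (352 = 11·32, 429 = 11·39), every Z-linear combination of 352 and 429 is divisible by 11, so (352, 429) ⊆ (11). Therefore (352, 429) = (11), d = 11.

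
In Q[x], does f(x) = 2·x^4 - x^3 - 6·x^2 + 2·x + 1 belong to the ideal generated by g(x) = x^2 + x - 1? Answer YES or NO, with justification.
In Q[x] the ideal (g) consists of all multiples of g, so f ∈ (g) iff g | f, i.e. iff the remainder of f on division by g is 0. Divide f by g (g is monic, so eliminate the leading term of the running remainder at each step):
  leading term 2·x^4: subtract (2·x^2)·g(x) = 2·x^4 + 2·x^3 - 2·x^2, leaving -3·x^3 - 4·x^2 + 2·x + 1
  leading term -3·x^3: subtract (-3·x)·g(x) = -3·x^3 - 3·x^2 + 3·x, leaving -x^2 - x + 1
  leading term -x^2: subtract (-1)·g(x) = -x^2 - x + 1, leaving 0
The remainder is 0, so f(x) = g(x) · h(x) with h(x) = 2·x^2 - 3·x - 1. Hence g | f, i.e. f ∈ (g).

Final answer: YES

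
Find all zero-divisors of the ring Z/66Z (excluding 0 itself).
An element a ∈ Z/66Z (with a ≠ 0) is a zero-divisor iff gcd(a, 66) > 1 (because a is a unit precisely when gcd(a, n) = 1, and in Z/nZ every nonzero, non-unit element is a zero-divisor). Scan a = 1, ..., 65 and keep those with gcd(a, 66) > 1:
  gcd(2, 66) = 2, gcd(3, 66) = 3, gcd(4, 66) = 2, gcd(6, 66) = 6, gcd(8, 66) = 2, gcd(9, 66) = 3, gcd(10, 66) = 2, gcd(11, 66) = 11, gcd(12, 66) = 6, gcd(14, 66) = 2, gcd(15, 66) = 3, gcd(16, 66) = 2, gcd(18, 66) = 6, gcd(20, 66) = 2, gcd(21, 66) = 3, gcd(22, 66) = 22, gcd(24, 66) = 6, gcd(26, 66) = 2, gcd(27, 66) = 3, gcd(28, 66) = 2, gcd(30, 66) = 6, gcd(32, 66) = 2, gcd(33, 66) = 33, gcd(34, 66) = 2, gcd(36, 66) = 6, gcd(38, 66) = 2, gcd(39, 66) = 3, gcd(40, 66) = 2, gcd(42, 66) = 6, gcd(44, 66) = 22, gcd(45, 66) = 3, gcd(46, 66) = 2, gcd(48, 66) = 6, gcd(50, 66) = 2, gcd(51, 66) = 3, gcd(52, 66) = 2, gcd(54, 66) = 6, gcd(55, 66) = 11, gcd(56, 66) = 2, gcd(57, 66) = 3, gcd(58, 66) = 2, gcd(60, 66) = 6, gcd(62, 66) = 2, gcd(63, 66) = 3, gcd(64, 66) = 2.
All other a ∈ {1, ..., 65} have gcd(a, 66) = 1 and are units. So the nonzero zero-divisors are exactly the 45 values of a appearing in this scan.

Final answer: nonzero zero-divisors of Z/66Z = {2, 3, 4, 6, 8, 9, 10, 11, 12, 14, 15, 16, 18, 20, 21, 22, 24, 26, 27, 28, 30, 32, 33, 34, 36, 38, 39, 40, 42, 44, 45, 46, 48, 50, 51, 52, 54, 55, 56, 57, 58, 60, 62, 63, 64}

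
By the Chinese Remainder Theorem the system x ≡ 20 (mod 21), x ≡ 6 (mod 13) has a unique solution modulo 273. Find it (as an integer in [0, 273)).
x ≡ 188 (mod 273); the representative in [0, 273) is 188

The moduli 21, 13 are pairwise coprime, so by the CRT there is a unique solution mod 21·13 = 273.
Solve by successive substitution. Start with x ≡ 20 (mod 21).
  Combine with x ≡ 6 (mod 13): write x = 20 + 21·t and require 20 + 21·t ≡ 6 (mod 13), i.e. 21·t ≡ 6 − 20 ≡ 12 (mod 13). Since 21^(−1) ≡ 5 (mod 13) (21 ≡ 8 (mod 13)), t ≡ 5·12 ≡ 8 (mod 13). So x ≡ 20 + 21·8 = 188 (mod 273).
Unique solution in [0, 273): x = 188.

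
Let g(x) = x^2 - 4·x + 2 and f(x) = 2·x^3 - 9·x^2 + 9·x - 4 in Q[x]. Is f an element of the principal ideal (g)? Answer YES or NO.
NO

In Q[x] the ideal (g) consists of all multiples of g, so f ∈ (g) iff g | f, i.e. iff the remainder of f on division by g is 0. Divide f by g (g is monic, so eliminate the leading term of the running remainder at each step):
  leading term 2·x^3: subtract (2·x)·g(x) = 2·x^3 - 8·x^2 + 4·x, leaving -x^2 + 5·x - 4
  leading term -x^2: subtract (-1)·g(x) = -x^2 + 4·x - 2, leaving x - 2
The remainder r(x) = x - 2 ≠ 0 (and deg r < deg g), so g ∤ f, i.e. f ∉ (g).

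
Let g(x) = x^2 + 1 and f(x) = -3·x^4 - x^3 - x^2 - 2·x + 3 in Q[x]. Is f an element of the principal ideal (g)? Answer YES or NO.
NO

In Q[x] the ideal (g) consists of all multiples of g, so f ∈ (g) iff g | f, i.e. iff the remainder of f on division by g is 0. Divide f by g (g is monic, so eliminate the leading term of the running remainder at each step):
  leading term -3·x^4: subtract (-3·x^2)·g(x) = -3·x^4 - 3·x^2, leaving -x^3 + 2·x^2 - 2·x + 3
  leading term -x^3: subtract (-x)·g(x) = -x^3 - x, leaving 2·x^2 - x + 3
  leading term 2·x^2: subtract (2)·g(x) = 2·x^2 + 2, leaving 1 - x
The remainder r(x) = 1 - x ≠ 0 (and deg r < deg g), so g ∤ f, i.e. f ∉ (g).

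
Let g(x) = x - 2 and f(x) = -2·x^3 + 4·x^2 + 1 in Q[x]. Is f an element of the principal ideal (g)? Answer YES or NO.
NO

In Q[x] the ideal (g) consists of all multiples of g, so f ∈ (g) iff g | f, i.e. iff the remainder of f on division by g is 0. Divide f by g (g is monic, so eliminate the leading term of the running remainder at each step):
  leading term -2·x^3: subtract (-2·x^2)·g(x) = -2·x^3 + 4·x^2, leaving 1
The remainder r(x) = 1 ≠ 0 (and deg r < deg g), so g ∤ f, i.e. f ∉ (g).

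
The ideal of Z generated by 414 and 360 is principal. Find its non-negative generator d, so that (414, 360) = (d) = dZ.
In the PID Z, (a, b) is generated by gcd(a, b). Compute gcd(414, 360) with the extended Euclidean algorithm, tracking rows (r, s, t) with s·414 + t·360 = r:
  row A: (414, 1, 0)   [1·414 + 0·360 = 414]
  row B: (360, 0, 1)   [0·414 + 1·360 = 360]
  414 = 1·360 + 54   → row C = row A − 1·row B = (54, 1, −1)   [check: 1·414 − 1·360 = 54]
  360 = 6·54 + 36   → row D = row B − 6·row C = (36, −6, 7)   [check: −6·414 + 7·360 = 36]
  54 = 1·36 + 18   → row E = row C − 1·row D = (18, 7, −8)   [check: 7·414 − 8·360 = 18]
  36 = 2·18 + 0   → remainder 0, stop. gcd = 18 (last nonzero row E).
So gcd(414, 360) = 18, with Bézout identity 7·414 − 8·360 = 18. Containment (⊇): the Bézout identity exhibits 18 as an element of (414, 360), giving (18) ⊆ (414, 360). Containment (⊆): since 18 | 414 and 18 | 360 (414 = 18·23, 360 = 18·20), every Z-linear combination of 414 and 360 is divisible by 18, so (414, 360) ⊆ (18). Therefore (414, 360) = (18), d = 18.

Final answer: (414, 360) = (18); d = 18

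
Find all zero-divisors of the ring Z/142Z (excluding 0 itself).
nonzero zero-divisors of Z/142Z = {2, 4, 6, 8, 10, 12, 14, 16, 18, 20, 22, 24, 26, 28, 30, 32, 34, 36, 38, 40, 42, 44, 46, 48, 50, 52, 54, 56, 58, 60, 62, 64, 66, 68, 70, 71, 72, 74, 76, 78, 80, 82, 84, 86, 88, 90, 92, 94, 96, 98, 100, 102, 104, 106, 108, 110, 112, 114, 116, 118, 120, 122, 124, 126, 128, 130, 132, 134, 136, 138, 140}

An element a ∈ Z/142Z (with a ≠ 0) is a zero-divisor iff gcd(a, 142) > 1 (because a is a unit precisely when gcd(a, n) = 1, and in Z/nZ every nonzero, non-unit element is a zero-divisor). Scan a = 1, ..., 141 and keep those with gcd(a, 142) > 1:
  gcd(2, 142) = 2, gcd(4, 142) = 2, gcd(6, 142) = 2, gcd(8, 142) = 2, gcd(10, 142) = 2, gcd(12, 142) = 2, gcd(14, 142) = 2, gcd(16, 142) = 2, gcd(18, 142) = 2, gcd(20, 142) = 2, gcd(22, 142) = 2, gcd(24, 142) = 2, gcd(26, 142) = 2, gcd(28, 142) = 2, gcd(30, 142) = 2, gcd(32, 142) = 2, gcd(34, 142) = 2, gcd(36, 142) = 2, gcd(38, 142) = 2, gcd(40, 142) = 2, gcd(42, 142) = 2, gcd(44, 142) = 2, gcd(46, 142) = 2, gcd(48, 142) = 2, gcd(50, 142) = 2, gcd(52, 142) = 2, gcd(54, 142) = 2, gcd(56, 142) = 2, gcd(58, 142) = 2, gcd(60, 142) = 2, gcd(62, 142) = 2, gcd(64, 142) = 2, gcd(66, 142) = 2, gcd(68, 142) = 2, gcd(70, 142) = 2, gcd(71, 142) = 71, gcd(72, 142) = 2, gcd(74, 142) = 2, gcd(76, 142) = 2, gcd(78, 142) = 2, gcd(80, 142) = 2, gcd(82, 142) = 2, gcd(84, 142) = 2, gcd(86, 142) = 2, gcd(88, 142) = 2, gcd(90, 142) = 2, gcd(92, 142) = 2, gcd(94, 142) = 2, gcd(96, 142) = 2, gcd(98, 142) = 2, gcd(100, 142) = 2, gcd(102, 142) = 2, gcd(104, 142) = 2, gcd(106, 142) = 2, gcd(108, 142) = 2, gcd(110, 142) = 2, gcd(112, 142) = 2, gcd(114, 142) = 2, gcd(116, 142) = 2, gcd(118, 142) = 2, gcd(120, 142) = 2, gcd(122, 142) = 2, gcd(124, 142) = 2, gcd(126, 142) = 2, gcd(128, 142) = 2, gcd(130, 142) = 2, gcd(132, 142) = 2, gcd(134, 142) = 2, gcd(136, 142) = 2, gcd(138, 142) = 2, gcd(140, 142) = 2.
All other a ∈ {1, ..., 141} have gcd(a, 142) = 1 and are units. So the nonzero zero-divisors are exactly the 71 values of a appearing in this scan.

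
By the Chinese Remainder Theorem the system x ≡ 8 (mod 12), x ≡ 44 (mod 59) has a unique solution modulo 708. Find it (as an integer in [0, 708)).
The moduli 12, 59 are pairwise coprime, so by the CRT there is a unique solution mod 12·59 = 708.
Solve by successive substitution. Start with x ≡ 8 (mod 12).
  Combine with x ≡ 44 (mod 59): write x = 8 + 12·t and require 8 + 12·t ≡ 44 (mod 59), i.e. 12·t ≡ 44 − 8 ≡ 36 (mod 59). Since 12^(−1) ≡ 5 (mod 59), t ≡ 5·36 ≡ 3 (mod 59). So x ≡ 8 + 12·3 = 44 (mod 708).
Unique solution in [0, 708): x = 44.

Final answer: x ≡ 44 (mod 708); the representative in [0, 708) is 44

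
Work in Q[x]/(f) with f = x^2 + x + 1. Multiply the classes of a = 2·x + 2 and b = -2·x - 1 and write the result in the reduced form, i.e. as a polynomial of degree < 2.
First multiply in Q[x] without reducing: a · b = -4·x^2 - 6·x - 2. Now divide by f(x) = x^2 + x + 1, eliminating the leading term at each step:
  leading term -4·x^2: subtract (-4)·f(x) = -4·x^2 - 4·x - 4, leaving 2 - 2·x
The degree is now < 2, so this is the remainder. Hence a · b ≡ 2 - 2·x in Q[x]/(f).

Final answer: a · b ≡ 2 - 2·x (mod f(x))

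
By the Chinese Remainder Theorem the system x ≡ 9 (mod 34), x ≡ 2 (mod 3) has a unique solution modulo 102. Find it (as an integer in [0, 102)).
x ≡ 77 (mod 102); the representative in [0, 102) is 77

The moduli 34, 3 are pairwise coprime, so by the CRT there is a unique solution mod 34·3 = 102.
Solve by successive substitution. Start with x ≡ 9 (mod 34).
  Combine with x ≡ 2 (mod 3): write x = 9 + 34·t and require 9 + 34·t ≡ 2 (mod 3), i.e. 34·t ≡ 2 − 9 ≡ 2 (mod 3). Since 34^(−1) ≡ 1 (mod 3) (34 ≡ 1 (mod 3)), t ≡ 1·2 ≡ 2 (mod 3). So x ≡ 9 + 34·2 = 77 (mod 102).
Unique solution in [0, 102): x = 77.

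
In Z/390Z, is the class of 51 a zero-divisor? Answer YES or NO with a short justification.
gcd(51, 390) = 3 > 1, so 51 is not a unit in Z/390Z. In Z/nZ every nonzero non-unit is a zero-divisor: explicitly, take b = 390/gcd = 130 ≠ 0 (mod 390); then 51·130 = 6630 = 17·390, i.e. 51·130 ≡ 0 (mod 390). So 51 is a zero-divisor.

Final answer: YES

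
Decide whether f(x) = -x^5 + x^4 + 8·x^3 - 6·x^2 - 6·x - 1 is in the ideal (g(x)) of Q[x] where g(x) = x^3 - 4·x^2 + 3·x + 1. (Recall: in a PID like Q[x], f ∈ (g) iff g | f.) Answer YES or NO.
In Q[x] the ideal (g) consists of all multiples of g, so f ∈ (g) iff g | f, i.e. iff the remainder of f on division by g is 0. Divide f by g (g is monic, so eliminate the leading term of the running remainder at each step):
  leading term -x^5: subtract (-x^2)·g(x) = -x^5 + 4·x^4 - 3·x^3 - x^2, leaving -3·x^4 + 11·x^3 - 5·x^2 - 6·x - 1
  leading term -3·x^4: subtract (-3·x)·g(x) = -3·x^4 + 12·x^3 - 9·x^2 - 3·x, leaving -x^3 + 4·x^2 - 3·x - 1
  leading term -x^3: subtract (-1)·g(x) = -x^3 + 4·x^2 - 3·x - 1, leaving 0
The remainder is 0, so f(x) = g(x) · h(x) with h(x) = -x^2 - 3·x - 1. Hence g | f, i.e. f ∈ (g).

Final answer: YES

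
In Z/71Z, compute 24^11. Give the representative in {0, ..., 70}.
Use repeated squaring. Binary(11) = 1011. Walk through the bits of the exponent 11 left-to-right: at each bit after the leading one, square the running value, then multiply by 24 if the bit is 1 (always reducing mod 71):
  bit 1 = 1 (leading): start with 24.
  bit 2 = 0: square 24^2 = 576 ≡ 8 (mod 71).
  bit 3 = 1: square 8^2 = 64; bit is 1, so multiply 64·24 = 1536 ≡ 45 (mod 71).
  bit 4 = 1: square 45^2 = 2025 ≡ 37; bit is 1, so multiply 37·24 = 888 ≡ 36 (mod 71).
Final value: 24^11 ≡ 36 (mod 71).

Final answer: 36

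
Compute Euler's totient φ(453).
φ(453) = 300

φ is multiplicative, with φ(p^e) = p^e − p^(e−1). Factorise 453 = 3 · 151. Then
  φ(453) = (3 − 1) · (151 − 1) = 2 · 150 = 300.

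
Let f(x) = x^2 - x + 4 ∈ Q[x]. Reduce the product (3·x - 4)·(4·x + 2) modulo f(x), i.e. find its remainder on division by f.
a · b ≡ 2·x - 56 (mod f(x))

First multiply in Q[x] without reducing: a · b = 12·x^2 - 10·x - 8. Now divide by f(x) = x^2 - x + 4, eliminating the leading term at each step:
  leading term 12·x^2: subtract (12)·f(x) = 12·x^2 - 12·x + 48, leaving 2·x - 56
The degree is now < 2, so this is the remainder. Hence a · b ≡ 2·x - 56 in Q[x]/(f).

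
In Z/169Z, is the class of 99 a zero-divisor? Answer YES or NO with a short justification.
NO

gcd(99, 169) = 1, so 99 is a unit in Z/169Z (it has a multiplicative inverse). A unit cannot be a zero-divisor: if 99·b ≡ 0 then multiplying both sides by 99^(−1) gives b ≡ 0. So 99 is not a zero-divisor.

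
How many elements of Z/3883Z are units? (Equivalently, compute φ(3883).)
Z/3883Z has φ(3883) = 3520 units

An element a ∈ Z/3883Z is a unit iff gcd(a, 3883) = 1, so the number of units is φ(3883). φ is multiplicative, with φ(p^e) = p^e − p^(e−1). Factorise 3883 = 11 · 353. Then
  φ(3883) = (11 − 1) · (353 − 1) = 10 · 352 = 3520.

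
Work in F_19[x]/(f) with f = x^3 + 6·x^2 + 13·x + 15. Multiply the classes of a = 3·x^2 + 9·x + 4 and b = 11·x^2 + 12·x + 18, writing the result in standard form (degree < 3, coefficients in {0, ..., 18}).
a · b ≡ 3·x^2 + 2·x + 10 (mod f(x))

Multiply as integer polynomials: a · b = 33·x^4 + 135·x^3 + 206·x^2 + 210·x + 72. Reducing coefficients mod 19: a · b ≡ 14·x^4 + 2·x^3 + 16·x^2 + x + 15. Now divide by f(x) = x^3 + 6·x^2 + 13·x + 15 in F_19[x], eliminating the leading term at each step:
  leading term 14·x^4: subtract (14·x)·f(x) = 14·x^4 + 8·x^3 + 11·x^2 + x, leaving 13·x^3 + 5·x^2 + 15 (coefficients mod 19)
  leading term 13·x^3: subtract (13)·f(x) = 13·x^3 + 2·x^2 + 17·x + 5, leaving 3·x^2 + 2·x + 10 (coefficients mod 19)
The degree is now < 3, so this is the remainder. Hence a · b ≡ 3·x^2 + 2·x + 10 in F_19[x]/(f).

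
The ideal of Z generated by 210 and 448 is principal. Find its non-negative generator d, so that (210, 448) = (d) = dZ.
(210, 448) = (14); d = 14

In the PID Z, (a, b) is generated by gcd(a, b). Compute gcd(448, 210) with the extended Euclidean algorithm, tracking rows (r, s, t) with s·448 + t·210 = r:
  row A: (448, 1, 0)   [1·448 + 0·210 = 448]
  row B: (210, 0, 1)   [0·448 + 1·210 = 210]
  448 = 2·210 + 28   → row C = row A − 2·row B = (28, 1, −2)   [check: 1·448 − 2·210 = 28]
  210 = 7·28 + 14   → row D = row B − 7·row C = (14, −7, 15)   [check: −7·448 + 15·210 = 14]
  28 = 2·14 + 0   → remainder 0, stop. gcd = 14 (last nonzero row D).
So gcd(210, 448) = 14, with Bézout identity −7·448 + 15·210 = 14. Containment (⊇): the Bézout identity exhibits 14 as an element of (210, 448), giving (14) ⊆ (210, 448). Containment (⊆): since 14 | 210 and 14 | 448 (210 = 14·15, 448 = 14·32), every Z-linear combination of 210 and 448 is divisible by 14, so (210, 448) ⊆ (14). Therefore (210, 448) = (14), d = 14.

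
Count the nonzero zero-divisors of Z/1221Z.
Z/1221Z has 500 nonzero zero-divisors

In Z/1221Z each nonzero element is either a unit (gcd with 1221 is 1) or a zero-divisor (gcd > 1). The number of units is φ(1221): factorise 1221 = 3 · 11 · 37, so φ(1221) = (3 − 1) · (11 − 1) · (37 − 1) = 2 · 10 · 36 = 720. The nonzero elements number 1221 − 1 = 1220. Hence the nonzero zero-divisors number 1220 − 720 = 500.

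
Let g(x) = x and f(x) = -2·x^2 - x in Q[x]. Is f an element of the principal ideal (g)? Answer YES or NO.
In Q[x] the ideal (g) consists of all multiples of g, so f ∈ (g) iff g | f, i.e. iff the remainder of f on division by g is 0. Divide f by g (g is monic, so eliminate the leading term of the running remainder at each step):
  leading term -2·x^2: subtract (-2·x)·g(x) = -2·x^2, leaving -x
  leading term -x: subtract (-1)·g(x) = -x, leaving 0
The remainder is 0, so f(x) = g(x) · h(x) with h(x) = -2·x - 1. Hence g | f, i.e. f ∈ (g).

Final answer: YES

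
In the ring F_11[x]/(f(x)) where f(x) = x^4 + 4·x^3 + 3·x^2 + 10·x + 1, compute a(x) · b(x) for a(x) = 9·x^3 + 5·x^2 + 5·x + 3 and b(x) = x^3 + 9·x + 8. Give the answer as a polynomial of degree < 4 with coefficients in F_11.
Multiply as integer polynomials: a · b = 9·x^6 + 5·x^5 + 86·x^4 + 120·x^3 + 85·x^2 + 67·x + 24. Reducing coefficients mod 11: a · b ≡ 9·x^6 + 5·x^5 + 9·x^4 + 10·x^3 + 8·x^2 + x + 2. Now divide by f(x) = x^4 + 4·x^3 + 3·x^2 + 10·x + 1 in F_11[x], eliminating the leading term at each step:
  leading term 9·x^6: subtract (9·x^2)·f(x) = 9·x^6 + 3·x^5 + 5·x^4 + 2·x^3 + 9·x^2, leaving 2·x^5 + 4·x^4 + 8·x^3 + 10·x^2 + x + 2 (coefficients mod 11)
  leading term 2·x^5: subtract (2·x)·f(x) = 2·x^5 + 8·x^4 + 6·x^3 + 9·x^2 + 2·x, leaving 7·x^4 + 2·x^3 + x^2 + 10·x + 2 (coefficients mod 11)
  leading term 7·x^4: subtract (7)·f(x) = 7·x^4 + 6·x^3 + 10·x^2 + 4·x + 7, leaving 7·x^3 + 2·x^2 + 6·x + 6 (coefficients mod 11)
The degree is now < 4, so this is the remainder. Hence a · b ≡ 7·x^3 + 2·x^2 + 6·x + 6 in F_11[x]/(f).

Final answer: a · b ≡ 7·x^3 + 2·x^2 + 6·x + 6 (mod f(x))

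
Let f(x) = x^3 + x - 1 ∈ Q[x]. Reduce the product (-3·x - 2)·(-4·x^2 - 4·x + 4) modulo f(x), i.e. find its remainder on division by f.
First multiply in Q[x] without reducing: a · b = 12·x^3 + 20·x^2 - 4·x - 8. Now divide by f(x) = x^3 + x - 1, eliminating the leading term at each step:
  leading term 12·x^3: subtract (12)·f(x) = 12·x^3 + 12·x - 12, leaving 20·x^2 - 16·x + 4
The degree is now < 3, so this is the remainder. Hence a · b ≡ 20·x^2 - 16·x + 4 in Q[x]/(f).

Final answer: a · b ≡ 20·x^2 - 16·x + 4 (mod f(x))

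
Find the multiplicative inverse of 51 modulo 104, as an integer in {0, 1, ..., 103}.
51^(−1) ≡ 51 (mod 104)

Apply the extended Euclidean algorithm to (104, 51), tracking rows (r, s, t) with s·104 + t·51 = r. Each division r_prev = q·r_cur + r_new produces the new row as (previous row) − q·(current row):
  row A: (104, 1, 0)   [1·104 + 0·51 = 104]
  row B: (51, 0, 1)   [0·104 + 1·51 = 51]
  104 = 2·51 + 2   → row C = row A − 2·row B = (2, 1, −2)   [check: 1·104 − 2·51 = 2]
  51 = 25·2 + 1   → row D = row B − 25·row C = (1, −25, 51)   [check: −25·104 + 51·51 = 1]
  2 = 2·1 + 0   → remainder 0, stop. gcd = 1 (last nonzero row D).
The gcd is 1, so 51 is invertible mod 104. The last nonzero row gives −25·104 + 51·51 = 1, so t = 51. So 51^(−1) ≡ 51 (mod 104). Verify: 51 · 51 = 2601 ≡ 1 (mod 104). ✓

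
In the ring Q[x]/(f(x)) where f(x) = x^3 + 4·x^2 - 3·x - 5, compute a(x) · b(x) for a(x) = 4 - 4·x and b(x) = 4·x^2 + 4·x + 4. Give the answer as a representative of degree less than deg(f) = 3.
a · b ≡ 64·x^2 - 48·x - 64 (mod f(x))

First multiply in Q[x] without reducing: a · b = 16 - 16·x^3. Now divide by f(x) = x^3 + 4·x^2 - 3·x - 5, eliminating the leading term at each step:
  leading term -16·x^3: subtract (-16)·f(x) = -16·x^3 - 64·x^2 + 48·x + 80, leaving 64·x^2 - 48·x - 64
The degree is now < 3, so this is the remainder. Hence a · b ≡ 64·x^2 - 48·x - 64 in Q[x]/(f).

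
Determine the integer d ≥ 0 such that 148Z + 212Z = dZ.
In the PID Z, (a, b) is generated by gcd(a, b). Compute gcd(212, 148) with the extended Euclidean algorithm, tracking rows (r, s, t) with s·212 + t·148 = r:
  row A: (212, 1, 0)   [1·212 + 0·148 = 212]
  row B: (148, 0, 1)   [0·212 + 1·148 = 148]
  212 = 1·148 + 64   → row C = row A − 1·row B = (64, 1, −1)   [check: 1·212 − 1·148 = 64]
  148 = 2·64 + 20   → row D = row B − 2·row C = (20, −2, 3)   [check: −2·212 + 3·148 = 20]
  64 = 3·20 + 4   → row E = row C − 3·row D = (4, 7, −10)   [check: 7·212 − 10·148 = 4]
  20 = 5·4 + 0   → remainder 0, stop. gcd = 4 (last nonzero row E).
So gcd(148, 212) = 4, with Bézout identity 7·212 − 10·148 = 4. Containment (⊇): the Bézout identity exhibits 4 as an element of (148, 212), giving (4) ⊆ (148, 212). Containment (⊆): since 4 | 148 and 4 | 212 (148 = 4·37, 212 = 4·53), every Z-linear combination of 148 and 212 is divisible by 4, so (148, 212) ⊆ (4). Therefore (148, 212) = (4), d = 4.

Final answer: (148, 212) = (4); d = 4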